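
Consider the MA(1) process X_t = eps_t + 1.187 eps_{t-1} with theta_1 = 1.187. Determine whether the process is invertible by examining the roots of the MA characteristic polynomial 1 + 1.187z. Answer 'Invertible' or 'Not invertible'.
\text{Not invertible}

The MA(q) characteristic polynomial is P(z) = 1 + 1.187z.
Invertibility requires all roots to lie outside the unit circle, i.e. |z| > 1 for every root.
This is linear in z: 1 + (1.187) z = 0  =>  z = -1/(1.187) = -0.84246,  |z| = 0.84246.
Moduli of all roots: 0.8425.
All moduli strictly greater than 1? No.
Verdict: Not invertible.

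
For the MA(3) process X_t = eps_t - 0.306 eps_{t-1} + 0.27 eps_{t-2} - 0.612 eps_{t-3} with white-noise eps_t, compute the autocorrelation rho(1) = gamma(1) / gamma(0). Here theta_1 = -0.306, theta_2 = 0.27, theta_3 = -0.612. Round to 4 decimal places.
\rho(1) = -0.3594

For an MA(q) process with theta_0 = 1, the autocovariance is
  gamma(k) = sigma^2 * sum_{i=0..q-k} theta_i * theta_{i+k},
and rho(k) = gamma(k) / gamma(0). Sigma^2 cancels.
  numerator   = (1)*(-0.306) + (-0.306)*(0.27) + (0.27)*(-0.612) = -0.55386.
  denominator = (1)^2 + (-0.306)^2 + (0.27)^2 + (-0.612)^2 = 1.54108.
  rho(1) = -0.55386 / 1.54108 = -0.3594.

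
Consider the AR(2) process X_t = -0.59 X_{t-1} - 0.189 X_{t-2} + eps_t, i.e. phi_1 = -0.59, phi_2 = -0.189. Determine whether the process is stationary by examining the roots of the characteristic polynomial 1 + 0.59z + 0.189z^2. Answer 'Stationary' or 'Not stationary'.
\text{Stationary}

The AR(p) characteristic polynomial is P(z) = 1 + 0.59z + 0.189z^2.
Stationarity requires all roots to lie outside the unit circle, i.e. |z| > 1 for every root.
Set 1 + (0.59) z + (0.189) z^2 = 0, i.e. a z^2 + b z + c = 0 with a = 0.189, b = 0.59, c = 1.
Discriminant D = b^2 - 4ac = (0.59)^2 - 4*(0.189)*1 = 0.3481 - (0.756) = -0.4079.
D < 0, so the roots are the complex-conjugate pair z = (-b +/- i sqrt(-D)) / (2a) = -1.5608 +/- 1.6896i.
For a conjugate pair |z|^2 = z * conj(z) = (product of roots) = c/a = 1/(0.189) = 5.291005, so |z| = sqrt(5.291005) = 2.3002 for both roots.
Moduli of all roots: 2.3002, 2.3002.
All moduli strictly greater than 1? Yes.
Verdict: Stationary.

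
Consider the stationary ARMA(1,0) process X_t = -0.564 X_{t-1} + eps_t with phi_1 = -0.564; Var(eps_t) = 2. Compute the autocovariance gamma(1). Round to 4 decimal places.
\gamma(1) = -1.6542

Multiply the model equation by X_{t-k} and take expectations. With theta_0 = psi_0 = 1 and psi_j the MA(infinity) weights, this gives
  gamma(k) - sum_i phi_i gamma(k-i) = c_k,
  c_k = sigma^2 * sum_{j=k..q} theta_j psi_{j-k}   (c_k = 0 for k > q),
using gamma(-m) = gamma(m).
Pure AR (q = 0): c_0 = sigma^2 = 2, c_k = 0 for k >= 1.
Equations for k = 0 and k = 1 (AR order 1):
  gamma(0) = phi_1 gamma(1) + c_0
  gamma(1) = phi_1 gamma(0) + c_1
Substituting the second into the first: gamma(0) (1 - phi_1^2) = c_0 + phi_1 c_1, so
  gamma(0) = c_0 / (1 - phi_1^2) = 2 / (1 - (-0.564)^2) = 2 / 0.681904 = 2.932964.
  gamma(1) = phi_1 gamma(0) = (-0.564)(2.932964) = -1.654192.
Therefore gamma(1) = -1.6542 (to 4 decimal places).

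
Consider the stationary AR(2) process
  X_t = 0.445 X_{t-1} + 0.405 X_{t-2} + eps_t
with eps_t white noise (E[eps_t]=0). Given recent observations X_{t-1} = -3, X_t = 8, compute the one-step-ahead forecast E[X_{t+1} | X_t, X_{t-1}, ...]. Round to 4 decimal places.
E[X_{t+1} \mid \mathcal F_t] = 2.3450

For an AR(p) model X_t = c + sum_i phi_i X_{t-i} + eps_t, the
one-step-ahead conditional mean is
  E[X_{t+1} | X_t, ...] = c + sum_i phi_i X_{t+1-i}.
Substitute known values:
  E[X_{t+1} | ...] = (0.445) * (8) + (0.405) * (-3)
                   = 2.3450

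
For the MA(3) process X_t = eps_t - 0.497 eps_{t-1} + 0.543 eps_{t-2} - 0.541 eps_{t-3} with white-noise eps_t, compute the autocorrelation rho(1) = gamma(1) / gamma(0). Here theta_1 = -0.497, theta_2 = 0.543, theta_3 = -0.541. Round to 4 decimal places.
\rho(1) = -0.5781

For an MA(q) process with theta_0 = 1, the autocovariance is
  gamma(k) = sigma^2 * sum_{i=0..q-k} theta_i * theta_{i+k},
and rho(k) = gamma(k) / gamma(0). Sigma^2 cancels.
  numerator   = (1)*(-0.497) + (-0.497)*(0.543) + (0.543)*(-0.541) = -1.060634.
  denominator = (1)^2 + (-0.497)^2 + (0.543)^2 + (-0.541)^2 = 1.834539.
  rho(1) = -1.060634 / 1.834539 = -0.5781.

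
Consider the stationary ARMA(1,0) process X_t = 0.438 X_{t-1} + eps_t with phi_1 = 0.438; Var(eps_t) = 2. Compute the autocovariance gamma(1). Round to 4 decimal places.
\gamma(1) = 1.0839

Multiply the model equation by X_{t-k} and take expectations. With theta_0 = psi_0 = 1 and psi_j the MA(infinity) weights, this gives
  gamma(k) - sum_i phi_i gamma(k-i) = c_k,
  c_k = sigma^2 * sum_{j=k..q} theta_j psi_{j-k}   (c_k = 0 for k > q),
using gamma(-m) = gamma(m).
Pure AR (q = 0): c_0 = sigma^2 = 2, c_k = 0 for k >= 1.
Equations for k = 0 and k = 1 (AR order 1):
  gamma(0) = phi_1 gamma(1) + c_0
  gamma(1) = phi_1 gamma(0) + c_1
Substituting the second into the first: gamma(0) (1 - phi_1^2) = c_0 + phi_1 c_1, so
  gamma(0) = c_0 / (1 - phi_1^2) = 2 / (1 - (0.438)^2) = 2 / 0.808156 = 2.47477.
  gamma(1) = phi_1 gamma(0) = (0.438)(2.47477) = 1.083949.
Therefore gamma(1) = 1.0839 (to 4 decimal places).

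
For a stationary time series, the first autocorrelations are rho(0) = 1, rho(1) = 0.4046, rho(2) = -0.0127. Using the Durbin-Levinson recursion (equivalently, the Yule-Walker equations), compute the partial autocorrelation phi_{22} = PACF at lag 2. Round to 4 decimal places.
\phi_{22} = -0.2109

The PACF at lag k is phi_{kk}, the last component of the solution
to the Yule-Walker system G_k phi = r_k where
  (G_k)_{ij} = rho(|i - j|), (r_k)_i = rho(i), i,j = 1..k.
Equivalently, Durbin-Levinson gives phi_{kk} iteratively:
  phi_{11} = rho(1)
  phi_{kk} = [rho(k) - sum_{j=1..k-1} phi_{k-1,j} rho(k-j)]
            / [1 - sum_{j=1..k-1} phi_{k-1,j} rho(j)],
  phi_{k,j} = phi_{k-1,j} - phi_{kk} phi_{k-1,k-j},  j = 1..k-1.
Step k = 1:
  phi_11 = rho(1) = 0.4046.
Step k = 2:
  phi_22 = [rho(2) - phi_11 rho(1)] / [1 - phi_11 rho(1)] = [-0.0127 - (0.4046)(0.4046)] / [1 - (0.4046)(0.4046)]
         = -0.17640116 / 0.83629884 = -0.2109.
Therefore phi_{22} = -0.2109.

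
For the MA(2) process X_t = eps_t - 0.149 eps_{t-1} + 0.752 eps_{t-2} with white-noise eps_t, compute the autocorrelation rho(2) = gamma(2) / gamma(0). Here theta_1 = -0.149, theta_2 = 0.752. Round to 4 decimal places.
\rho(2) = 0.4736

For an MA(q) process with theta_0 = 1, the autocovariance is
  gamma(k) = sigma^2 * sum_{i=0..q-k} theta_i * theta_{i+k},
and rho(k) = gamma(k) / gamma(0). Sigma^2 cancels.
  numerator   = (1)*(0.752) = 0.752.
  denominator = (1)^2 + (-0.149)^2 + (0.752)^2 = 1.587705.
  rho(2) = 0.752 / 1.587705 = 0.4736.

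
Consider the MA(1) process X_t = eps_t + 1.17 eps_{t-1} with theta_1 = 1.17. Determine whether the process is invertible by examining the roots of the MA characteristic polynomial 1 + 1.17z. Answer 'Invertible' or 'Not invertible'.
\text{Not invertible}

The MA(q) characteristic polynomial is P(z) = 1 + 1.17z.
Invertibility requires all roots to lie outside the unit circle, i.e. |z| > 1 for every root.
This is linear in z: 1 + (1.17) z = 0  =>  z = -1/(1.17) = -0.854701,  |z| = 0.854701.
Moduli of all roots: 0.8547.
All moduli strictly greater than 1? No.
Verdict: Not invertible.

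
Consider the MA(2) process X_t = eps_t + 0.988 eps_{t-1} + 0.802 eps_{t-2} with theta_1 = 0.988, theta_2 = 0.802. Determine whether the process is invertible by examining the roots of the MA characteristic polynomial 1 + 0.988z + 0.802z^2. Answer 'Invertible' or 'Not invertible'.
\text{Invertible}

The MA(q) characteristic polynomial is P(z) = 1 + 0.988z + 0.802z^2.
Invertibility requires all roots to lie outside the unit circle, i.e. |z| > 1 for every root.
Set 1 + (0.988) z + (0.802) z^2 = 0, i.e. a z^2 + b z + c = 0 with a = 0.802, b = 0.988, c = 1.
Discriminant D = b^2 - 4ac = (0.988)^2 - 4*(0.802)*1 = 0.976144 - (3.208) = -2.231856.
D < 0, so the roots are the complex-conjugate pair z = (-b +/- i sqrt(-D)) / (2a) = -0.616 +/- 0.9314i.
For a conjugate pair |z|^2 = z * conj(z) = (product of roots) = c/a = 1/(0.802) = 1.246883, so |z| = sqrt(1.246883) = 1.1166 for both roots.
Moduli of all roots: 1.1166, 1.1166.
All moduli strictly greater than 1? Yes.
Verdict: Invertible.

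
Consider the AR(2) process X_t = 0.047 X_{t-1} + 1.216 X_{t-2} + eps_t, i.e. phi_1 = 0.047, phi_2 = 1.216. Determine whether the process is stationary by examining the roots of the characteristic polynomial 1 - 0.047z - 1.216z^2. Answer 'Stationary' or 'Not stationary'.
\text{Not stationary}

The AR(p) characteristic polynomial is P(z) = 1 - 0.047z - 1.216z^2.
Stationarity requires all roots to lie outside the unit circle, i.e. |z| > 1 for every root.
Set 1 + (-0.047) z + (-1.216) z^2 = 0, i.e. a z^2 + b z + c = 0 with a = -1.216, b = -0.047, c = 1.
Discriminant D = b^2 - 4ac = (-0.047)^2 - 4*(-1.216)*1 = 0.002209 - (-4.864) = 4.866209.
D >= 0, so the roots are real: z = (-b +/- sqrt(D)) / (2a) = (0.047 +/- 2.205949) / (-2.432).
  z_1 = (0.047 + 2.205949) / (-2.432) = -0.9264,   |z_1| = 0.9264.
  z_2 = (0.047 - 2.205949) / (-2.432) = 0.8877,   |z_2| = 0.8877.
Moduli of all roots: 0.9264, 0.8877.
All moduli strictly greater than 1? No.
Verdict: Not stationary.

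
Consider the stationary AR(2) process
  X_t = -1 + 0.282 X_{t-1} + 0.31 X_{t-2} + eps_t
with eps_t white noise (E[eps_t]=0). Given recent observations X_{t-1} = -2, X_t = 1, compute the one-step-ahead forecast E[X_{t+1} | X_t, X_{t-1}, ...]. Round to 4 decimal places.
E[X_{t+1} \mid \mathcal F_t] = -1.3380

For an AR(p) model X_t = c + sum_i phi_i X_{t-i} + eps_t, the
one-step-ahead conditional mean is
  E[X_{t+1} | X_t, ...] = c + sum_i phi_i X_{t+1-i}.
Substitute known values:
  E[X_{t+1} | ...] = -1 + (0.282) * (1) + (0.31) * (-2)
                   = -1.3380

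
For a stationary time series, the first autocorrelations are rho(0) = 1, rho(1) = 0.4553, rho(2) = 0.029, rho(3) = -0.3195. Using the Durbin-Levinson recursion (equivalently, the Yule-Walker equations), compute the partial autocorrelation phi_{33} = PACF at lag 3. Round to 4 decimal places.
\phi_{33} = -0.3099

The PACF at lag k is phi_{kk}, the last component of the solution
to the Yule-Walker system G_k phi = r_k where
  (G_k)_{ij} = rho(|i - j|), (r_k)_i = rho(i), i,j = 1..k.
Equivalently, Durbin-Levinson gives phi_{kk} iteratively:
  phi_{11} = rho(1)
  phi_{kk} = [rho(k) - sum_{j=1..k-1} phi_{k-1,j} rho(k-j)]
            / [1 - sum_{j=1..k-1} phi_{k-1,j} rho(j)],
  phi_{k,j} = phi_{k-1,j} - phi_{kk} phi_{k-1,k-j},  j = 1..k-1.
Step k = 1:
  phi_11 = rho(1) = 0.4553.
Step k = 2:
  phi_22 = [rho(2) - phi_11 rho(1)] / [1 - phi_11 rho(1)] = [0.029 - (0.4553)(0.4553)] / [1 - (0.4553)(0.4553)]
         = -0.17829809 / 0.79270191 = -0.224925.
  Update: phi_21 = phi_11 - phi_22 phi_11 = 0.4553 - (-0.224925)(0.4553) = 0.557708.
Step k = 3:
  phi_33 = [rho(3) - phi_21 rho(2) - phi_22 rho(1)] / [1 - phi_21 rho(1) - phi_22 rho(2)]
    numerator   = -0.3195 - (0.557708)(0.029) - (-0.224925)(0.4553) = -0.23326541
    denominator = 1 - (0.557708)(0.4553) - (-0.224925)(0.029) = 0.7525983
  phi_33 = -0.23326541 / 0.7525983 = -0.3099.
Therefore phi_{33} = -0.3099.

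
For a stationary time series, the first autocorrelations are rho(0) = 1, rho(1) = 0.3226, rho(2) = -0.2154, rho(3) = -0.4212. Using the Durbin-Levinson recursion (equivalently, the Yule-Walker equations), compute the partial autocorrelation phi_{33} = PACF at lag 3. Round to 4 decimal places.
\phi_{33} = -0.2710

The PACF at lag k is phi_{kk}, the last component of the solution
to the Yule-Walker system G_k phi = r_k where
  (G_k)_{ij} = rho(|i - j|), (r_k)_i = rho(i), i,j = 1..k.
Equivalently, Durbin-Levinson gives phi_{kk} iteratively:
  phi_{11} = rho(1)
  phi_{kk} = [rho(k) - sum_{j=1..k-1} phi_{k-1,j} rho(k-j)]
            / [1 - sum_{j=1..k-1} phi_{k-1,j} rho(j)],
  phi_{k,j} = phi_{k-1,j} - phi_{kk} phi_{k-1,k-j},  j = 1..k-1.
Step k = 1:
  phi_11 = rho(1) = 0.3226.
Step k = 2:
  phi_22 = [rho(2) - phi_11 rho(1)] / [1 - phi_11 rho(1)] = [-0.2154 - (0.3226)(0.3226)] / [1 - (0.3226)(0.3226)]
         = -0.31947076 / 0.89592924 = -0.35658.
  Update: phi_21 = phi_11 - phi_22 phi_11 = 0.3226 - (-0.35658)(0.3226) = 0.437633.
Step k = 3:
  phi_33 = [rho(3) - phi_21 rho(2) - phi_22 rho(1)] / [1 - phi_21 rho(1) - phi_22 rho(2)]
    numerator   = -0.4212 - (0.437633)(-0.2154) - (-0.35658)(0.3226) = -0.21190107
    denominator = 1 - (0.437633)(0.3226) - (-0.35658)(-0.2154) = 0.78201225
  phi_33 = -0.21190107 / 0.78201225 = -0.271.
Therefore phi_{33} = -0.2710.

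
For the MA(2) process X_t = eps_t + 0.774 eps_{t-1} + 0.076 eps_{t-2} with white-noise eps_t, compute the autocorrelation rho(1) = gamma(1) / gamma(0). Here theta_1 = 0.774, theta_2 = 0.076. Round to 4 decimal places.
\rho(1) = 0.5189

For an MA(q) process with theta_0 = 1, the autocovariance is
  gamma(k) = sigma^2 * sum_{i=0..q-k} theta_i * theta_{i+k},
and rho(k) = gamma(k) / gamma(0). Sigma^2 cancels.
  numerator   = (1)*(0.774) + (0.774)*(0.076) = 0.832824.
  denominator = (1)^2 + (0.774)^2 + (0.076)^2 = 1.604852.
  rho(1) = 0.832824 / 1.604852 = 0.5189.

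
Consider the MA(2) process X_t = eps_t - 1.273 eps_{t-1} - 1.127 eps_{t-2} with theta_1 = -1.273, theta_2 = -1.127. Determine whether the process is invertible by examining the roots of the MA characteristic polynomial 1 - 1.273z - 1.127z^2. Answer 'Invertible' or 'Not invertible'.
\text{Not invertible}

The MA(q) characteristic polynomial is P(z) = 1 - 1.273z - 1.127z^2.
Invertibility requires all roots to lie outside the unit circle, i.e. |z| > 1 for every root.
Set 1 + (-1.273) z + (-1.127) z^2 = 0, i.e. a z^2 + b z + c = 0 with a = -1.127, b = -1.273, c = 1.
Discriminant D = b^2 - 4ac = (-1.273)^2 - 4*(-1.127)*1 = 1.620529 - (-4.508) = 6.128529.
D >= 0, so the roots are real: z = (-b +/- sqrt(D)) / (2a) = (1.273 +/- 2.475587) / (-2.254).
  z_1 = (1.273 + 2.475587) / (-2.254) = -1.6631,   |z_1| = 1.6631.
  z_2 = (1.273 - 2.475587) / (-2.254) = 0.5335,   |z_2| = 0.5335.
Moduli of all roots: 1.6631, 0.5335.
All moduli strictly greater than 1? No.
Verdict: Not invertible.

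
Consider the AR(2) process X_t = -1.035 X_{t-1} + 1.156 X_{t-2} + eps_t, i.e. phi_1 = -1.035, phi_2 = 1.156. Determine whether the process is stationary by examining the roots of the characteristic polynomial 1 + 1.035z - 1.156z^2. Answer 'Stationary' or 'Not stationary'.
\text{Not stationary}

The AR(p) characteristic polynomial is P(z) = 1 + 1.035z - 1.156z^2.
Stationarity requires all roots to lie outside the unit circle, i.e. |z| > 1 for every root.
Set 1 + (1.035) z + (-1.156) z^2 = 0, i.e. a z^2 + b z + c = 0 with a = -1.156, b = 1.035, c = 1.
Discriminant D = b^2 - 4ac = (1.035)^2 - 4*(-1.156)*1 = 1.071225 - (-4.624) = 5.695225.
D >= 0, so the roots are real: z = (-b +/- sqrt(D)) / (2a) = (-1.035 +/- 2.386467) / (-2.312).
  z_1 = (-1.035 + 2.386467) / (-2.312) = -0.5845,   |z_1| = 0.5845.
  z_2 = (-1.035 - 2.386467) / (-2.312) = 1.4799,   |z_2| = 1.4799.
Moduli of all roots: 0.5845, 1.4799.
All moduli strictly greater than 1? No.
Verdict: Not stationary.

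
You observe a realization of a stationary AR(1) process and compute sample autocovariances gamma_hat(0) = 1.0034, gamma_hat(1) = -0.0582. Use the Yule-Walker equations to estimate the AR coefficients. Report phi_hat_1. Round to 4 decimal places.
\hat\phi_{1} = -0.0580

The Yule-Walker equations for an AR(p) process read, in matrix form,
  Gamma_p phi = r_p,   with   (Gamma_p)_{ij} = gamma(|i - j|),
                       (r_p)_i = gamma(i),   i,j = 1..p.
Substitute the sample gammas (Toeplitz matrix and right-hand side of size 1):
  Gamma_p = [[1.0034]]
  r_p     = [-0.0582]
With p = 1 this is the single equation gamma(0) phi_1 = gamma(1):
  phi_hat_1 = gamma(1) / gamma(0) = -0.0582 / 1.0034 = -0.0580.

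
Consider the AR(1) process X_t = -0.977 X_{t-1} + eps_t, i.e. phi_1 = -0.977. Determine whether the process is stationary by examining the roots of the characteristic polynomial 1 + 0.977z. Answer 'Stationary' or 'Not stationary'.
\text{Stationary}

The AR(p) characteristic polynomial is P(z) = 1 + 0.977z.
Stationarity requires all roots to lie outside the unit circle, i.e. |z| > 1 for every root.
This is linear in z: 1 + (0.977) z = 0  =>  z = -1/(0.977) = -1.023541,  |z| = 1.023541.
Moduli of all roots: 1.0235.
All moduli strictly greater than 1? Yes.
Verdict: Stationary.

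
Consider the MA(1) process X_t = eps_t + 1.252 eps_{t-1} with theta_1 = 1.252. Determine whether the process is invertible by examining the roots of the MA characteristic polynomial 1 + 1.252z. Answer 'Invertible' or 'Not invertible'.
\text{Not invertible}

The MA(q) characteristic polynomial is P(z) = 1 + 1.252z.
Invertibility requires all roots to lie outside the unit circle, i.e. |z| > 1 for every root.
This is linear in z: 1 + (1.252) z = 0  =>  z = -1/(1.252) = -0.798722,  |z| = 0.798722.
Moduli of all roots: 0.7987.
All moduli strictly greater than 1? No.
Verdict: Not invertible.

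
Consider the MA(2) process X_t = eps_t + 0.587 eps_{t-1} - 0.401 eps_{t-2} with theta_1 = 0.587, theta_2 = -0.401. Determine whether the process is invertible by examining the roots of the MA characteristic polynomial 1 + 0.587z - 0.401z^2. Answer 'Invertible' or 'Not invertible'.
\text{Invertible}

The MA(q) characteristic polynomial is P(z) = 1 + 0.587z - 0.401z^2.
Invertibility requires all roots to lie outside the unit circle, i.e. |z| > 1 for every root.
Set 1 + (0.587) z + (-0.401) z^2 = 0, i.e. a z^2 + b z + c = 0 with a = -0.401, b = 0.587, c = 1.
Discriminant D = b^2 - 4ac = (0.587)^2 - 4*(-0.401)*1 = 0.344569 - (-1.604) = 1.948569.
D >= 0, so the roots are real: z = (-b +/- sqrt(D)) / (2a) = (-0.587 +/- 1.395912) / (-0.802).
  z_1 = (-0.587 + 1.395912) / (-0.802) = -1.0086,   |z_1| = 1.0086.
  z_2 = (-0.587 - 1.395912) / (-0.802) = 2.4725,   |z_2| = 2.4725.
Moduli of all roots: 1.0086, 2.4725.
All moduli strictly greater than 1? Yes.
Verdict: Invertible.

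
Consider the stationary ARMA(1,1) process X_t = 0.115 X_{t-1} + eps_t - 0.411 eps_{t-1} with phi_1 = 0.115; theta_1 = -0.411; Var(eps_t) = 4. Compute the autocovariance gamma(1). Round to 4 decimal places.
\gamma(1) = -1.1432

Multiply the model equation by X_{t-k} and take expectations. With theta_0 = psi_0 = 1 and psi_j the MA(infinity) weights, this gives
  gamma(k) - sum_i phi_i gamma(k-i) = c_k,
  c_k = sigma^2 * sum_{j=k..q} theta_j psi_{j-k}   (c_k = 0 for k > q),
using gamma(-m) = gamma(m).
psi-weights needed (psi_j = theta_j + sum_i phi_i psi_{j-i}):
  psi_1 = theta_1 + phi_1 = -0.411 + (0.115) = -0.296
Right-hand sides:
  c_0 = sigma^2 (1 + theta_1 psi_1) = 4 * (1 + (-0.411)(-0.296)) = 4 * 1.121656 = 4.486624
  c_1 = sigma^2 theta_1 = 4 * (-0.411) = -1.644
  c_2 = 0
Equations for k = 0 and k = 1 (AR order 1):
  gamma(0) = phi_1 gamma(1) + c_0
  gamma(1) = phi_1 gamma(0) + c_1
Substituting the second into the first: gamma(0) (1 - phi_1^2) = c_0 + phi_1 c_1, so
  gamma(0) = (c_0 + phi_1 c_1) / (1 - phi_1^2) = (4.486624 + (0.115)(-1.644)) / (1 - (0.115)^2) = 4.297564 / 0.986775 = 4.355161.
  gamma(1) = phi_1 gamma(0) + c_1 = (0.115)(4.355161) + (-1.644) = -1.143156.
Therefore gamma(1) = -1.1432 (to 4 decimal places).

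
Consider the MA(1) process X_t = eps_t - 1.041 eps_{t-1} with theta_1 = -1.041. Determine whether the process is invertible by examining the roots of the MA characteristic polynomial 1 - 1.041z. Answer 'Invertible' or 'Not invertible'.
\text{Not invertible}

The MA(q) characteristic polynomial is P(z) = 1 - 1.041z.
Invertibility requires all roots to lie outside the unit circle, i.e. |z| > 1 for every root.
This is linear in z: 1 + (-1.041) z = 0  =>  z = -1/(-1.041) = 0.960615,  |z| = 0.960615.
Moduli of all roots: 0.9606.
All moduli strictly greater than 1? No.
Verdict: Not invertible.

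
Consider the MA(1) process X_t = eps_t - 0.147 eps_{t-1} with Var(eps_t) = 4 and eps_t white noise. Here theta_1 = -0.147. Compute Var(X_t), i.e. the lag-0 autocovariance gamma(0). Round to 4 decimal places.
\gamma(0) = 4.0864

For an MA(q) process X_t = eps_t + sum_i theta_i eps_{t-i} with
Var(eps_t) = sigma^2, the variance is
  gamma(0) = sigma^2 * (1 + sum_i theta_i^2).
  sum_i theta_i^2 = (-0.147)^2 = 0.021609.
  gamma(0) = 4 * (1 + 0.021609) = 4 * 1.021609 = 4.086436, which rounds to 4.0864.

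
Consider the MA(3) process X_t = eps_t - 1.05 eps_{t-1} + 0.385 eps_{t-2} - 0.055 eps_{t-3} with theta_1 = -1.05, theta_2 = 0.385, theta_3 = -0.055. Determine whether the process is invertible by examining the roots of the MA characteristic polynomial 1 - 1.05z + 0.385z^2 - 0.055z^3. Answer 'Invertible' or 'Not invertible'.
\text{Invertible}

The MA(q) characteristic polynomial is P(z) = 1 - 1.05z + 0.385z^2 - 0.055z^3.
Invertibility requires all roots to lie outside the unit circle, i.e. |z| > 1 for every root.
Degree 3: look for a simple real root z0 first, then factor out (1 - z/z0) and solve the remaining quadratic.
Testing z0 = 2: P(2) = 1 + (-1.05)(2) + (0.385)(2)^2 + (-0.055)(2)^3
  = 1 + (-2.1) + (1.54) + (-0.44) = 0.  So z_0 = 2 is a root, |z_0| = 2.
Divide out the factor (1 - 0.5 z) = (1 - z/z0) (since 1/z0 = 0.5):
  P(z) = (1 - 0.5 z)(1 + (-0.55) z + (0.11) z^2)
  [check: z-coef -0.55 - (0.5) = -1.05; z^2-coef 0.11 - (0.5)(-0.55) = 0.385; z^3-coef -(0.5)(0.11) = -0.055.]
Remaining roots from the quadratic factor 1 + (-0.55) z + (0.11) z^2:
  Set 1 + (-0.55) z + (0.11) z^2 = 0, i.e. a z^2 + b z + c = 0 with a = 0.11, b = -0.55, c = 1.
  Discriminant D = b^2 - 4ac = (-0.55)^2 - 4*(0.11)*1 = 0.3025 - (0.44) = -0.1375.
  D < 0, so the roots are the complex-conjugate pair z = (-b +/- i sqrt(-D)) / (2a) = 2.5 +/- 1.6855i.
  For a conjugate pair |z|^2 = z * conj(z) = (product of roots) = c/a = 1/(0.11) = 9.090909, so |z| = sqrt(9.090909) = 3.0151 for both roots.
Moduli of all roots: 2.0000, 3.0151, 3.0151.
All moduli strictly greater than 1? Yes.
Verdict: Invertible.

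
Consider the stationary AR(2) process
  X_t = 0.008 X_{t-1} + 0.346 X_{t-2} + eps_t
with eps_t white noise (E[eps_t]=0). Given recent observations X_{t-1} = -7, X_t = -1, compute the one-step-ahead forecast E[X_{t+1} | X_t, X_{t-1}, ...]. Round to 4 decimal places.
E[X_{t+1} \mid \mathcal F_t] = -2.4300

For an AR(p) model X_t = c + sum_i phi_i X_{t-i} + eps_t, the
one-step-ahead conditional mean is
  E[X_{t+1} | X_t, ...] = c + sum_i phi_i X_{t+1-i}.
Substitute known values:
  E[X_{t+1} | ...] = (0.008) * (-1) + (0.346) * (-7)
                   = -2.4300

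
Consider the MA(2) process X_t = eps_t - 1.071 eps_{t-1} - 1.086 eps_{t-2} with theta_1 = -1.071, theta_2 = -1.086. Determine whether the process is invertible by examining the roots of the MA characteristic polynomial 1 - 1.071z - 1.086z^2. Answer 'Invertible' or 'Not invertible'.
\text{Not invertible}

The MA(q) characteristic polynomial is P(z) = 1 - 1.071z - 1.086z^2.
Invertibility requires all roots to lie outside the unit circle, i.e. |z| > 1 for every root.
Set 1 + (-1.071) z + (-1.086) z^2 = 0, i.e. a z^2 + b z + c = 0 with a = -1.086, b = -1.071, c = 1.
Discriminant D = b^2 - 4ac = (-1.071)^2 - 4*(-1.086)*1 = 1.147041 - (-4.344) = 5.491041.
D >= 0, so the roots are real: z = (-b +/- sqrt(D)) / (2a) = (1.071 +/- 2.343297) / (-2.172).
  z_1 = (1.071 + 2.343297) / (-2.172) = -1.572,   |z_1| = 1.572.
  z_2 = (1.071 - 2.343297) / (-2.172) = 0.5858,   |z_2| = 0.5858.
Moduli of all roots: 1.5720, 0.5858.
All moduli strictly greater than 1? No.
Verdict: Not invertible.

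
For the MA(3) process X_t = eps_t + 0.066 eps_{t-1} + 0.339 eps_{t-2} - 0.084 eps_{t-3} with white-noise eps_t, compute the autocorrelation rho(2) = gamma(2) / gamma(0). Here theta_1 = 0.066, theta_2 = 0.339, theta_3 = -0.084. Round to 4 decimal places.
\rho(2) = 0.2961

For an MA(q) process with theta_0 = 1, the autocovariance is
  gamma(k) = sigma^2 * sum_{i=0..q-k} theta_i * theta_{i+k},
and rho(k) = gamma(k) / gamma(0). Sigma^2 cancels.
  numerator   = (1)*(0.339) + (0.066)*(-0.084) = 0.333456.
  denominator = (1)^2 + (0.066)^2 + (0.339)^2 + (-0.084)^2 = 1.126333.
  rho(2) = 0.333456 / 1.126333 = 0.2961.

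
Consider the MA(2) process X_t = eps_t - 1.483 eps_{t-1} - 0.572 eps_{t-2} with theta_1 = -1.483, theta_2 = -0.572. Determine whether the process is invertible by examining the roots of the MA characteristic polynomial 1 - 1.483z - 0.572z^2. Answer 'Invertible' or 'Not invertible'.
\text{Not invertible}

The MA(q) characteristic polynomial is P(z) = 1 - 1.483z - 0.572z^2.
Invertibility requires all roots to lie outside the unit circle, i.e. |z| > 1 for every root.
Set 1 + (-1.483) z + (-0.572) z^2 = 0, i.e. a z^2 + b z + c = 0 with a = -0.572, b = -1.483, c = 1.
Discriminant D = b^2 - 4ac = (-1.483)^2 - 4*(-0.572)*1 = 2.199289 - (-2.288) = 4.487289.
D >= 0, so the roots are real: z = (-b +/- sqrt(D)) / (2a) = (1.483 +/- 2.118322) / (-1.144).
  z_1 = (1.483 + 2.118322) / (-1.144) = -3.148,   |z_1| = 3.148.
  z_2 = (1.483 - 2.118322) / (-1.144) = 0.5554,   |z_2| = 0.5554.
Moduli of all roots: 3.1480, 0.5554.
All moduli strictly greater than 1? No.
Verdict: Not invertible.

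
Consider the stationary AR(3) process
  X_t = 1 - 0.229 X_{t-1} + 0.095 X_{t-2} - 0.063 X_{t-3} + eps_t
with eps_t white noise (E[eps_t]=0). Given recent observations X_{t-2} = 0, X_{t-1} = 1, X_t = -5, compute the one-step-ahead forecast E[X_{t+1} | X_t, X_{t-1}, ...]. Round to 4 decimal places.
E[X_{t+1} \mid \mathcal F_t] = 2.2400

For an AR(p) model X_t = c + sum_i phi_i X_{t-i} + eps_t, the
one-step-ahead conditional mean is
  E[X_{t+1} | X_t, ...] = c + sum_i phi_i X_{t+1-i}.
Substitute known values:
  E[X_{t+1} | ...] = 1 + (-0.229) * (-5) + (0.095) * (1) + (-0.063) * (0)
                   = 2.2400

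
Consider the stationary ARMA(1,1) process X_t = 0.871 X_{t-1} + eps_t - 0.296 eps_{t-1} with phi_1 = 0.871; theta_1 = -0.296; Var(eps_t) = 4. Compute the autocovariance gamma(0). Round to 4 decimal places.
\gamma(0) = 9.4794

Multiply the model equation by X_{t-k} and take expectations. With theta_0 = psi_0 = 1 and psi_j the MA(infinity) weights, this gives
  gamma(k) - sum_i phi_i gamma(k-i) = c_k,
  c_k = sigma^2 * sum_{j=k..q} theta_j psi_{j-k}   (c_k = 0 for k > q),
using gamma(-m) = gamma(m).
psi-weights needed (psi_j = theta_j + sum_i phi_i psi_{j-i}):
  psi_1 = theta_1 + phi_1 = -0.296 + (0.871) = 0.575
Right-hand sides:
  c_0 = sigma^2 (1 + theta_1 psi_1) = 4 * (1 + (-0.296)(0.575)) = 4 * 0.8298 = 3.3192
  c_1 = sigma^2 theta_1 = 4 * (-0.296) = -1.184
  c_2 = 0
Equations for k = 0 and k = 1 (AR order 1):
  gamma(0) = phi_1 gamma(1) + c_0
  gamma(1) = phi_1 gamma(0) + c_1
Substituting the second into the first: gamma(0) (1 - phi_1^2) = c_0 + phi_1 c_1, so
  gamma(0) = (c_0 + phi_1 c_1) / (1 - phi_1^2) = (3.3192 + (0.871)(-1.184)) / (1 - (0.871)^2) = 2.287936 / 0.241359 = 9.47939.
Therefore gamma(0) = 9.4794 (to 4 decimal places).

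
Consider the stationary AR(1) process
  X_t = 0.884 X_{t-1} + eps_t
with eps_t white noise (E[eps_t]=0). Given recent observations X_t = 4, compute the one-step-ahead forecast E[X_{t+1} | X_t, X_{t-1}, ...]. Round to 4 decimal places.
E[X_{t+1} \mid \mathcal F_t] = 3.5360

For an AR(p) model X_t = c + sum_i phi_i X_{t-i} + eps_t, the
one-step-ahead conditional mean is
  E[X_{t+1} | X_t, ...] = c + sum_i phi_i X_{t+1-i}.
Substitute known values:
  E[X_{t+1} | ...] = (0.884) * (4)
                   = 3.5360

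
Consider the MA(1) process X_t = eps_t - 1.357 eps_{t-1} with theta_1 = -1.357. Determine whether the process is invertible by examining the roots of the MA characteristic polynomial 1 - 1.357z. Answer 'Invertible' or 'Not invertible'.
\text{Not invertible}

The MA(q) characteristic polynomial is P(z) = 1 - 1.357z.
Invertibility requires all roots to lie outside the unit circle, i.e. |z| > 1 for every root.
This is linear in z: 1 + (-1.357) z = 0  =>  z = -1/(-1.357) = 0.73692,  |z| = 0.73692.
Moduli of all roots: 0.7369.
All moduli strictly greater than 1? No.
Verdict: Not invertible.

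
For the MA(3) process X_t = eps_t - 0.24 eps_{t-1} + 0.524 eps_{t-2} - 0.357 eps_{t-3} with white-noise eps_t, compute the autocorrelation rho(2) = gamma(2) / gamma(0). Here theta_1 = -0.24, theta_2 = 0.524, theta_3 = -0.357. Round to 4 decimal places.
\rho(2) = 0.4177

For an MA(q) process with theta_0 = 1, the autocovariance is
  gamma(k) = sigma^2 * sum_{i=0..q-k} theta_i * theta_{i+k},
and rho(k) = gamma(k) / gamma(0). Sigma^2 cancels.
  numerator   = (1)*(0.524) + (-0.24)*(-0.357) = 0.60968.
  denominator = (1)^2 + (-0.24)^2 + (0.524)^2 + (-0.357)^2 = 1.459625.
  rho(2) = 0.60968 / 1.459625 = 0.4177.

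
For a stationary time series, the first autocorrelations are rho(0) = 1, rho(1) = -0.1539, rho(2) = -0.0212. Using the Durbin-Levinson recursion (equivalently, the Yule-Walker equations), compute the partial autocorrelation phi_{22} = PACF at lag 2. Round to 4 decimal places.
\phi_{22} = -0.0460

The PACF at lag k is phi_{kk}, the last component of the solution
to the Yule-Walker system G_k phi = r_k where
  (G_k)_{ij} = rho(|i - j|), (r_k)_i = rho(i), i,j = 1..k.
Equivalently, Durbin-Levinson gives phi_{kk} iteratively:
  phi_{11} = rho(1)
  phi_{kk} = [rho(k) - sum_{j=1..k-1} phi_{k-1,j} rho(k-j)]
            / [1 - sum_{j=1..k-1} phi_{k-1,j} rho(j)],
  phi_{k,j} = phi_{k-1,j} - phi_{kk} phi_{k-1,k-j},  j = 1..k-1.
Step k = 1:
  phi_11 = rho(1) = -0.1539.
Step k = 2:
  phi_22 = [rho(2) - phi_11 rho(1)] / [1 - phi_11 rho(1)] = [-0.0212 - (-0.1539)(-0.1539)] / [1 - (-0.1539)(-0.1539)]
         = -0.04488521 / 0.97631479 = -0.046.
Therefore phi_{22} = -0.0460.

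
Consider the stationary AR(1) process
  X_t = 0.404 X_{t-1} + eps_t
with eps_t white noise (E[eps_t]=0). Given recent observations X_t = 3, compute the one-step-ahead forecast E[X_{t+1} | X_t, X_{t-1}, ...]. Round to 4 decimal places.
E[X_{t+1} \mid \mathcal F_t] = 1.2120

For an AR(p) model X_t = c + sum_i phi_i X_{t-i} + eps_t, the
one-step-ahead conditional mean is
  E[X_{t+1} | X_t, ...] = c + sum_i phi_i X_{t+1-i}.
Substitute known values:
  E[X_{t+1} | ...] = (0.404) * (3)
                   = 1.2120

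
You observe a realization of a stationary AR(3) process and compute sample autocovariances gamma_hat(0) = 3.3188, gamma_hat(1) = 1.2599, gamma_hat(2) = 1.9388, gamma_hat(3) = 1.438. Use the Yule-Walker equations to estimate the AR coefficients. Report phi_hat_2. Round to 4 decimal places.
\hat\phi_{2} = 0.4760

The Yule-Walker equations for an AR(p) process read, in matrix form,
  Gamma_p phi = r_p,   with   (Gamma_p)_{ij} = gamma(|i - j|),
                       (r_p)_i = gamma(i),   i,j = 1..p.
Substitute the sample gammas (Toeplitz matrix and right-hand side of size 3):
  Gamma_p = [[3.3188, 1.2599, 1.9388], [1.2599, 3.3188, 1.2599], [1.9388, 1.2599, 3.3188]]
  r_p     = [1.2599, 1.9388, 1.438]
Written out (R1..R3):
  (R1) 3.3188 phi_1 + 1.2599 phi_2 + 1.9388 phi_3 = 1.2599
  (R2) 1.2599 phi_1 + 3.3188 phi_2 + 1.2599 phi_3 = 1.9388
  (R3) 1.9388 phi_1 + 1.2599 phi_2 + 3.3188 phi_3 = 1.438
Gaussian elimination:
  R2 <- R2 - (1.2599/3.3188) R1 = R2 - (0.379625) R1:  2.84051 phi_2 + 0.523883 phi_3 = 1.46051
  R3 <- R3 - (1.9388/3.3188) R1 = R3 - (0.584187) R1:  0.523883 phi_2 + 2.186178 phi_3 = 0.701983
  R3 <- R3 - (0.523883/2.84051) R2 = R3 - (0.184433) R2:  2.089557 phi_3 = 0.432617
Back-substitution:
  phi_hat_3 = 0.432617 / 2.089557 = 0.207038
  phi_hat_2 = (1.46051 - (0.523883)(0.207038)) / 2.84051 = 0.475987
  phi_hat_1 = (1.2599 - (1.2599)(0.475987) - (1.9388)(0.207038)) / 3.3188 = 0.07798
So phi_hat = [0.0780, 0.4760, 0.2070].
Therefore phi_hat_2 = 0.4760.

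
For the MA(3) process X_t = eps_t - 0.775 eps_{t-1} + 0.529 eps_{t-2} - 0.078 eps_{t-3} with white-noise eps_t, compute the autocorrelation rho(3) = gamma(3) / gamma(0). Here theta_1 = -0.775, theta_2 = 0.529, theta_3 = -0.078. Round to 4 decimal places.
\rho(3) = -0.0413

For an MA(q) process with theta_0 = 1, the autocovariance is
  gamma(k) = sigma^2 * sum_{i=0..q-k} theta_i * theta_{i+k},
and rho(k) = gamma(k) / gamma(0). Sigma^2 cancels.
  numerator   = (1)*(-0.078) = -0.078.
  denominator = (1)^2 + (-0.775)^2 + (0.529)^2 + (-0.078)^2 = 1.88655.
  rho(3) = -0.078 / 1.88655 = -0.0413.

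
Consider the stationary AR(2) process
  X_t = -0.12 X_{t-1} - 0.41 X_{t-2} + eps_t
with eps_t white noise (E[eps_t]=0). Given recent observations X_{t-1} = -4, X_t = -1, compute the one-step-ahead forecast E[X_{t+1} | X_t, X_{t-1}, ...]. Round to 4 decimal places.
E[X_{t+1} \mid \mathcal F_t] = 1.7600

For an AR(p) model X_t = c + sum_i phi_i X_{t-i} + eps_t, the
one-step-ahead conditional mean is
  E[X_{t+1} | X_t, ...] = c + sum_i phi_i X_{t+1-i}.
Substitute known values:
  E[X_{t+1} | ...] = (-0.12) * (-1) + (-0.41) * (-4)
                   = 1.7600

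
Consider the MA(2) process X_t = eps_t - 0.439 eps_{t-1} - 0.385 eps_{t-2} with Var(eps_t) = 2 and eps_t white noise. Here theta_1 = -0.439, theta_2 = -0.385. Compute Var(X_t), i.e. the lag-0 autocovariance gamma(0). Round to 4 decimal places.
\gamma(0) = 2.6819

For an MA(q) process X_t = eps_t + sum_i theta_i eps_{t-i} with
Var(eps_t) = sigma^2, the variance is
  gamma(0) = sigma^2 * (1 + sum_i theta_i^2).
  sum_i theta_i^2 = (-0.439)^2 + (-0.385)^2 = 0.192721 + 0.148225 = 0.340946.
  gamma(0) = 2 * (1 + 0.340946) = 2 * 1.340946 = 2.681892, which rounds to 2.6819.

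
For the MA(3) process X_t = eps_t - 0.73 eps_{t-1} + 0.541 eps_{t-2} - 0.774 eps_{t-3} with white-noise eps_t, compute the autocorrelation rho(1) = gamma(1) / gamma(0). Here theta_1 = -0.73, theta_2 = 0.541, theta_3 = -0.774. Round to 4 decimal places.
\rho(1) = -0.6367

For an MA(q) process with theta_0 = 1, the autocovariance is
  gamma(k) = sigma^2 * sum_{i=0..q-k} theta_i * theta_{i+k},
and rho(k) = gamma(k) / gamma(0). Sigma^2 cancels.
  numerator   = (1)*(-0.73) + (-0.73)*(0.541) + (0.541)*(-0.774) = -1.543664.
  denominator = (1)^2 + (-0.73)^2 + (0.541)^2 + (-0.774)^2 = 2.424657.
  rho(1) = -1.543664 / 2.424657 = -0.6367.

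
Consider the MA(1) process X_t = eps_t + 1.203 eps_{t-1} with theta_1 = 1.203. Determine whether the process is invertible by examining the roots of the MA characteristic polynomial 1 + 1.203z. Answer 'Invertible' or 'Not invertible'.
\text{Not invertible}

The MA(q) characteristic polynomial is P(z) = 1 + 1.203z.
Invertibility requires all roots to lie outside the unit circle, i.e. |z| > 1 for every root.
This is linear in z: 1 + (1.203) z = 0  =>  z = -1/(1.203) = -0.831255,  |z| = 0.831255.
Moduli of all roots: 0.8313.
All moduli strictly greater than 1? No.
Verdict: Not invertible.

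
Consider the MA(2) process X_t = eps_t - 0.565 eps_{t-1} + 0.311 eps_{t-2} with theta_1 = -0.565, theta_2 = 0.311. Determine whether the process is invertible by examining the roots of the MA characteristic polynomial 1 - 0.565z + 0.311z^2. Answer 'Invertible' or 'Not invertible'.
\text{Invertible}

The MA(q) characteristic polynomial is P(z) = 1 - 0.565z + 0.311z^2.
Invertibility requires all roots to lie outside the unit circle, i.e. |z| > 1 for every root.
Set 1 + (-0.565) z + (0.311) z^2 = 0, i.e. a z^2 + b z + c = 0 with a = 0.311, b = -0.565, c = 1.
Discriminant D = b^2 - 4ac = (-0.565)^2 - 4*(0.311)*1 = 0.319225 - (1.244) = -0.924775.
D < 0, so the roots are the complex-conjugate pair z = (-b +/- i sqrt(-D)) / (2a) = 0.9084 +/- 1.5461i.
For a conjugate pair |z|^2 = z * conj(z) = (product of roots) = c/a = 1/(0.311) = 3.215434, so |z| = sqrt(3.215434) = 1.7932 for both roots.
Moduli of all roots: 1.7932, 1.7932.
All moduli strictly greater than 1? Yes.
Verdict: Invertible.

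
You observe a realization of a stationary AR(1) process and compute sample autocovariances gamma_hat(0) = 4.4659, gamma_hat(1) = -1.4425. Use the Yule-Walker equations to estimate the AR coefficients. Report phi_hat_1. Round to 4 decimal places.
\hat\phi_{1} = -0.3230

The Yule-Walker equations for an AR(p) process read, in matrix form,
  Gamma_p phi = r_p,   with   (Gamma_p)_{ij} = gamma(|i - j|),
                       (r_p)_i = gamma(i),   i,j = 1..p.
Substitute the sample gammas (Toeplitz matrix and right-hand side of size 1):
  Gamma_p = [[4.4659]]
  r_p     = [-1.4425]
With p = 1 this is the single equation gamma(0) phi_1 = gamma(1):
  phi_hat_1 = gamma(1) / gamma(0) = -1.4425 / 4.4659 = -0.3230.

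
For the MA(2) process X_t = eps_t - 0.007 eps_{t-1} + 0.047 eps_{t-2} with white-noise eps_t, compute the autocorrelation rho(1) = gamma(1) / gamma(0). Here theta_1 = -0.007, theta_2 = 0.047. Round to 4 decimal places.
\rho(1) = -0.0073

For an MA(q) process with theta_0 = 1, the autocovariance is
  gamma(k) = sigma^2 * sum_{i=0..q-k} theta_i * theta_{i+k},
and rho(k) = gamma(k) / gamma(0). Sigma^2 cancels.
  numerator   = (1)*(-0.007) + (-0.007)*(0.047) = -0.007329.
  denominator = (1)^2 + (-0.007)^2 + (0.047)^2 = 1.002258.
  rho(1) = -0.007329 / 1.002258 = -0.0073.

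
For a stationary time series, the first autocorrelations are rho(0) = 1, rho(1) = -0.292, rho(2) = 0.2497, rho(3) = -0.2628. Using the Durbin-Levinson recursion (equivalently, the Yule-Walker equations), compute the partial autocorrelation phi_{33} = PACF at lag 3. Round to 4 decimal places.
\phi_{33} = -0.1700

The PACF at lag k is phi_{kk}, the last component of the solution
to the Yule-Walker system G_k phi = r_k where
  (G_k)_{ij} = rho(|i - j|), (r_k)_i = rho(i), i,j = 1..k.
Equivalently, Durbin-Levinson gives phi_{kk} iteratively:
  phi_{11} = rho(1)
  phi_{kk} = [rho(k) - sum_{j=1..k-1} phi_{k-1,j} rho(k-j)]
            / [1 - sum_{j=1..k-1} phi_{k-1,j} rho(j)],
  phi_{k,j} = phi_{k-1,j} - phi_{kk} phi_{k-1,k-j},  j = 1..k-1.
Step k = 1:
  phi_11 = rho(1) = -0.292.
Step k = 2:
  phi_22 = [rho(2) - phi_11 rho(1)] / [1 - phi_11 rho(1)] = [0.2497 - (-0.292)(-0.292)] / [1 - (-0.292)(-0.292)]
         = 0.164436 / 0.914736 = 0.179763.
  Update: phi_21 = phi_11 - phi_22 phi_11 = -0.292 - (0.179763)(-0.292) = -0.239509.
Step k = 3:
  phi_33 = [rho(3) - phi_21 rho(2) - phi_22 rho(1)] / [1 - phi_21 rho(1) - phi_22 rho(2)]
    numerator   = -0.2628 - (-0.239509)(0.2497) - (0.179763)(-0.292) = -0.15050368
    denominator = 1 - (-0.239509)(-0.292) - (0.179763)(0.2497) = 0.88517644
  phi_33 = -0.15050368 / 0.88517644 = -0.17.
Therefore phi_{33} = -0.1700.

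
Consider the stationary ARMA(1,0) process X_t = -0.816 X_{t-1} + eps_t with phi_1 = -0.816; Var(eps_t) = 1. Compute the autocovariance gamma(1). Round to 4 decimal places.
\gamma(1) = -2.4421

Multiply the model equation by X_{t-k} and take expectations. With theta_0 = psi_0 = 1 and psi_j the MA(infinity) weights, this gives
  gamma(k) - sum_i phi_i gamma(k-i) = c_k,
  c_k = sigma^2 * sum_{j=k..q} theta_j psi_{j-k}   (c_k = 0 for k > q),
using gamma(-m) = gamma(m).
Pure AR (q = 0): c_0 = sigma^2 = 1, c_k = 0 for k >= 1.
Equations for k = 0 and k = 1 (AR order 1):
  gamma(0) = phi_1 gamma(1) + c_0
  gamma(1) = phi_1 gamma(0) + c_1
Substituting the second into the first: gamma(0) (1 - phi_1^2) = c_0 + phi_1 c_1, so
  gamma(0) = c_0 / (1 - phi_1^2) = 1 / (1 - (-0.816)^2) = 1 / 0.334144 = 2.992722.
  gamma(1) = phi_1 gamma(0) = (-0.816)(2.992722) = -2.442061.
Therefore gamma(1) = -2.4421 (to 4 decimal places).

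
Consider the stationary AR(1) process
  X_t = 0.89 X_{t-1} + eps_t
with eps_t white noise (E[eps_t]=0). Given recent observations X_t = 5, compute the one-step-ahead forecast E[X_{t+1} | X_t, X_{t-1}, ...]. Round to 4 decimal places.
E[X_{t+1} \mid \mathcal F_t] = 4.4500

For an AR(p) model X_t = c + sum_i phi_i X_{t-i} + eps_t, the
one-step-ahead conditional mean is
  E[X_{t+1} | X_t, ...] = c + sum_i phi_i X_{t+1-i}.
Substitute known values:
  E[X_{t+1} | ...] = (0.89) * (5)
                   = 4.4500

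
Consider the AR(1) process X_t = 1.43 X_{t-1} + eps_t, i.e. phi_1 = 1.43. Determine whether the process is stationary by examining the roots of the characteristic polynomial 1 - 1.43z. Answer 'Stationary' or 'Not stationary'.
\text{Not stationary}

The AR(p) characteristic polynomial is P(z) = 1 - 1.43z.
Stationarity requires all roots to lie outside the unit circle, i.e. |z| > 1 for every root.
This is linear in z: 1 + (-1.43) z = 0  =>  z = -1/(-1.43) = 0.699301,  |z| = 0.699301.
Moduli of all roots: 0.6993.
All moduli strictly greater than 1? No.
Verdict: Not stationary.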